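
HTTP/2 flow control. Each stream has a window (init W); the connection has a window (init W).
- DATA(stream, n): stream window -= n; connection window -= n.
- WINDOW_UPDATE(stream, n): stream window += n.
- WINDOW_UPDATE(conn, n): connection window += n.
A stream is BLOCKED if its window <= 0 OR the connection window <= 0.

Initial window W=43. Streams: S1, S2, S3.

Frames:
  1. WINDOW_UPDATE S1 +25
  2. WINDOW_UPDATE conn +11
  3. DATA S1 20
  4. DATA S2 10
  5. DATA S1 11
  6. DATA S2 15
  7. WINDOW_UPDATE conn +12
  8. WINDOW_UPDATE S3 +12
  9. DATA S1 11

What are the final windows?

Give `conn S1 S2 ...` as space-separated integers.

Op 1: conn=43 S1=68 S2=43 S3=43 blocked=[]
Op 2: conn=54 S1=68 S2=43 S3=43 blocked=[]
Op 3: conn=34 S1=48 S2=43 S3=43 blocked=[]
Op 4: conn=24 S1=48 S2=33 S3=43 blocked=[]
Op 5: conn=13 S1=37 S2=33 S3=43 blocked=[]
Op 6: conn=-2 S1=37 S2=18 S3=43 blocked=[1, 2, 3]
Op 7: conn=10 S1=37 S2=18 S3=43 blocked=[]
Op 8: conn=10 S1=37 S2=18 S3=55 blocked=[]
Op 9: conn=-1 S1=26 S2=18 S3=55 blocked=[1, 2, 3]

Answer: -1 26 18 55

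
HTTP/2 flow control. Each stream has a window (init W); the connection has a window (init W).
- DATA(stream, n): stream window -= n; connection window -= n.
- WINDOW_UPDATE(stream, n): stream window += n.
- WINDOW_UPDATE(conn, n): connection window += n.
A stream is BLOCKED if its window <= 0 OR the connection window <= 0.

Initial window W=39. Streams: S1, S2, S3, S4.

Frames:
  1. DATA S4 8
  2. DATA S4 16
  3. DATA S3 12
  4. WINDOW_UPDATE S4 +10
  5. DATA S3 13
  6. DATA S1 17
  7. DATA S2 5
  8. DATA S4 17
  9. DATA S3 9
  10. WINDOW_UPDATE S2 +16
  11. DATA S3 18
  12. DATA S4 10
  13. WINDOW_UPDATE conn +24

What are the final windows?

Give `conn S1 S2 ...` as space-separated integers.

Op 1: conn=31 S1=39 S2=39 S3=39 S4=31 blocked=[]
Op 2: conn=15 S1=39 S2=39 S3=39 S4=15 blocked=[]
Op 3: conn=3 S1=39 S2=39 S3=27 S4=15 blocked=[]
Op 4: conn=3 S1=39 S2=39 S3=27 S4=25 blocked=[]
Op 5: conn=-10 S1=39 S2=39 S3=14 S4=25 blocked=[1, 2, 3, 4]
Op 6: conn=-27 S1=22 S2=39 S3=14 S4=25 blocked=[1, 2, 3, 4]
Op 7: conn=-32 S1=22 S2=34 S3=14 S4=25 blocked=[1, 2, 3, 4]
Op 8: conn=-49 S1=22 S2=34 S3=14 S4=8 blocked=[1, 2, 3, 4]
Op 9: conn=-58 S1=22 S2=34 S3=5 S4=8 blocked=[1, 2, 3, 4]
Op 10: conn=-58 S1=22 S2=50 S3=5 S4=8 blocked=[1, 2, 3, 4]
Op 11: conn=-76 S1=22 S2=50 S3=-13 S4=8 blocked=[1, 2, 3, 4]
Op 12: conn=-86 S1=22 S2=50 S3=-13 S4=-2 blocked=[1, 2, 3, 4]
Op 13: conn=-62 S1=22 S2=50 S3=-13 S4=-2 blocked=[1, 2, 3, 4]

Answer: -62 22 50 -13 -2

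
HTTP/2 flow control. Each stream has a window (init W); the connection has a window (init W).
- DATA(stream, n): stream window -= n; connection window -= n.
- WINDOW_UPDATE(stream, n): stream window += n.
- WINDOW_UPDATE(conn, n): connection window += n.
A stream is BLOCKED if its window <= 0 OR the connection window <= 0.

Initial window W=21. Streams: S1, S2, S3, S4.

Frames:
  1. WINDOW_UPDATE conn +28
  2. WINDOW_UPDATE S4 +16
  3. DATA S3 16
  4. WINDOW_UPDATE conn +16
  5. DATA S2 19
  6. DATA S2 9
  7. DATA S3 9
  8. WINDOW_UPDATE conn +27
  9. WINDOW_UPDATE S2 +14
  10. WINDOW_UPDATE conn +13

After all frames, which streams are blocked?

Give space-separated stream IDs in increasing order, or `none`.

Op 1: conn=49 S1=21 S2=21 S3=21 S4=21 blocked=[]
Op 2: conn=49 S1=21 S2=21 S3=21 S4=37 blocked=[]
Op 3: conn=33 S1=21 S2=21 S3=5 S4=37 blocked=[]
Op 4: conn=49 S1=21 S2=21 S3=5 S4=37 blocked=[]
Op 5: conn=30 S1=21 S2=2 S3=5 S4=37 blocked=[]
Op 6: conn=21 S1=21 S2=-7 S3=5 S4=37 blocked=[2]
Op 7: conn=12 S1=21 S2=-7 S3=-4 S4=37 blocked=[2, 3]
Op 8: conn=39 S1=21 S2=-7 S3=-4 S4=37 blocked=[2, 3]
Op 9: conn=39 S1=21 S2=7 S3=-4 S4=37 blocked=[3]
Op 10: conn=52 S1=21 S2=7 S3=-4 S4=37 blocked=[3]

Answer: S3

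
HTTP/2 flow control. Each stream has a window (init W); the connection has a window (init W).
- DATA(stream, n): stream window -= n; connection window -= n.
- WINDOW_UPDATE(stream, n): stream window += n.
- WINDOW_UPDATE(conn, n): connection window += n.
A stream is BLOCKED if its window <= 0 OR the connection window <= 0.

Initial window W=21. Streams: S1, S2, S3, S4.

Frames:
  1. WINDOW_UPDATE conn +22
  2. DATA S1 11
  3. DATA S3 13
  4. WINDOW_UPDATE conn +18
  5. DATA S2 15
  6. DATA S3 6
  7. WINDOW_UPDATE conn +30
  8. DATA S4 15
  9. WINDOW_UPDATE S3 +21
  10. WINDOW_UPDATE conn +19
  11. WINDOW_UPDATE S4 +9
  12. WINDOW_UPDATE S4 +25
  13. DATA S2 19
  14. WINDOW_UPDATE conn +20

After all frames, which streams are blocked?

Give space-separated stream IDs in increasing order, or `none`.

Answer: S2

Derivation:
Op 1: conn=43 S1=21 S2=21 S3=21 S4=21 blocked=[]
Op 2: conn=32 S1=10 S2=21 S3=21 S4=21 blocked=[]
Op 3: conn=19 S1=10 S2=21 S3=8 S4=21 blocked=[]
Op 4: conn=37 S1=10 S2=21 S3=8 S4=21 blocked=[]
Op 5: conn=22 S1=10 S2=6 S3=8 S4=21 blocked=[]
Op 6: conn=16 S1=10 S2=6 S3=2 S4=21 blocked=[]
Op 7: conn=46 S1=10 S2=6 S3=2 S4=21 blocked=[]
Op 8: conn=31 S1=10 S2=6 S3=2 S4=6 blocked=[]
Op 9: conn=31 S1=10 S2=6 S3=23 S4=6 blocked=[]
Op 10: conn=50 S1=10 S2=6 S3=23 S4=6 blocked=[]
Op 11: conn=50 S1=10 S2=6 S3=23 S4=15 blocked=[]
Op 12: conn=50 S1=10 S2=6 S3=23 S4=40 blocked=[]
Op 13: conn=31 S1=10 S2=-13 S3=23 S4=40 blocked=[2]
Op 14: conn=51 S1=10 S2=-13 S3=23 S4=40 blocked=[2]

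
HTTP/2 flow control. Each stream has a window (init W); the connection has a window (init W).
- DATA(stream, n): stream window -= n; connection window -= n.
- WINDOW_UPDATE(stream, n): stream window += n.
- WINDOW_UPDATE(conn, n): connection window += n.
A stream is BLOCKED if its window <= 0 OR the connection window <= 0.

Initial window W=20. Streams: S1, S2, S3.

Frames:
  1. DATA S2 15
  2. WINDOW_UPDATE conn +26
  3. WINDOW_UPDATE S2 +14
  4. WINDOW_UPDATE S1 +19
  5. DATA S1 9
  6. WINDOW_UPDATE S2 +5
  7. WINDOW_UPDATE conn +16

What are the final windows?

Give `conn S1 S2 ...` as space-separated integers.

Op 1: conn=5 S1=20 S2=5 S3=20 blocked=[]
Op 2: conn=31 S1=20 S2=5 S3=20 blocked=[]
Op 3: conn=31 S1=20 S2=19 S3=20 blocked=[]
Op 4: conn=31 S1=39 S2=19 S3=20 blocked=[]
Op 5: conn=22 S1=30 S2=19 S3=20 blocked=[]
Op 6: conn=22 S1=30 S2=24 S3=20 blocked=[]
Op 7: conn=38 S1=30 S2=24 S3=20 blocked=[]

Answer: 38 30 24 20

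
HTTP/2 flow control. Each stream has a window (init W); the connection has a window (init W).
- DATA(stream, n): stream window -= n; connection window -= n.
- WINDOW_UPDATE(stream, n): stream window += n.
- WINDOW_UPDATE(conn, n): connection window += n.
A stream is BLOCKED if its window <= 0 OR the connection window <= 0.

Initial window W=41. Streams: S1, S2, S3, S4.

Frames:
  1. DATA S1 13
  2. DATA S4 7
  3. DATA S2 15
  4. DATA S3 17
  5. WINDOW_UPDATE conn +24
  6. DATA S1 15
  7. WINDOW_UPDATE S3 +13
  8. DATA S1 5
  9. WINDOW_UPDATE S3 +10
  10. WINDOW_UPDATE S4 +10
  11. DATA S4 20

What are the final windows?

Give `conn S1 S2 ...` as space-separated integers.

Op 1: conn=28 S1=28 S2=41 S3=41 S4=41 blocked=[]
Op 2: conn=21 S1=28 S2=41 S3=41 S4=34 blocked=[]
Op 3: conn=6 S1=28 S2=26 S3=41 S4=34 blocked=[]
Op 4: conn=-11 S1=28 S2=26 S3=24 S4=34 blocked=[1, 2, 3, 4]
Op 5: conn=13 S1=28 S2=26 S3=24 S4=34 blocked=[]
Op 6: conn=-2 S1=13 S2=26 S3=24 S4=34 blocked=[1, 2, 3, 4]
Op 7: conn=-2 S1=13 S2=26 S3=37 S4=34 blocked=[1, 2, 3, 4]
Op 8: conn=-7 S1=8 S2=26 S3=37 S4=34 blocked=[1, 2, 3, 4]
Op 9: conn=-7 S1=8 S2=26 S3=47 S4=34 blocked=[1, 2, 3, 4]
Op 10: conn=-7 S1=8 S2=26 S3=47 S4=44 blocked=[1, 2, 3, 4]
Op 11: conn=-27 S1=8 S2=26 S3=47 S4=24 blocked=[1, 2, 3, 4]

Answer: -27 8 26 47 24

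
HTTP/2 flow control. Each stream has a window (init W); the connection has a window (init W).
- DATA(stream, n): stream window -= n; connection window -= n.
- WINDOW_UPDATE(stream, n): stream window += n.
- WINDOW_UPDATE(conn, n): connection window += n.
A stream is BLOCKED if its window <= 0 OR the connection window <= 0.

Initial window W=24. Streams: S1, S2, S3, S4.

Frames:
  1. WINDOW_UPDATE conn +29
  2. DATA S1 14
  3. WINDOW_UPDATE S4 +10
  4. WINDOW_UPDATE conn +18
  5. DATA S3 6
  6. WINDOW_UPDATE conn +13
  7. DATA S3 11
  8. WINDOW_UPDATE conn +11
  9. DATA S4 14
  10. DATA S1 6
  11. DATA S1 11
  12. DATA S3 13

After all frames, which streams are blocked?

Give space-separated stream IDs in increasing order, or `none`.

Op 1: conn=53 S1=24 S2=24 S3=24 S4=24 blocked=[]
Op 2: conn=39 S1=10 S2=24 S3=24 S4=24 blocked=[]
Op 3: conn=39 S1=10 S2=24 S3=24 S4=34 blocked=[]
Op 4: conn=57 S1=10 S2=24 S3=24 S4=34 blocked=[]
Op 5: conn=51 S1=10 S2=24 S3=18 S4=34 blocked=[]
Op 6: conn=64 S1=10 S2=24 S3=18 S4=34 blocked=[]
Op 7: conn=53 S1=10 S2=24 S3=7 S4=34 blocked=[]
Op 8: conn=64 S1=10 S2=24 S3=7 S4=34 blocked=[]
Op 9: conn=50 S1=10 S2=24 S3=7 S4=20 blocked=[]
Op 10: conn=44 S1=4 S2=24 S3=7 S4=20 blocked=[]
Op 11: conn=33 S1=-7 S2=24 S3=7 S4=20 blocked=[1]
Op 12: conn=20 S1=-7 S2=24 S3=-6 S4=20 blocked=[1, 3]

Answer: S1 S3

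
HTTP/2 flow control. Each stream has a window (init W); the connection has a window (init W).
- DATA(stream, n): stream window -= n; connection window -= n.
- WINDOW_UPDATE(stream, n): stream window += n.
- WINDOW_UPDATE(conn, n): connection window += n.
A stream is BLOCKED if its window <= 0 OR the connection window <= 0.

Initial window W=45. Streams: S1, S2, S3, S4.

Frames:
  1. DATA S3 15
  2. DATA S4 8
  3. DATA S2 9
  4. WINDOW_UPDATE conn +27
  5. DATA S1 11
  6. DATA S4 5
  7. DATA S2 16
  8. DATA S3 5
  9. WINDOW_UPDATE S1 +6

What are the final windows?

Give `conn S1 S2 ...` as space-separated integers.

Answer: 3 40 20 25 32

Derivation:
Op 1: conn=30 S1=45 S2=45 S3=30 S4=45 blocked=[]
Op 2: conn=22 S1=45 S2=45 S3=30 S4=37 blocked=[]
Op 3: conn=13 S1=45 S2=36 S3=30 S4=37 blocked=[]
Op 4: conn=40 S1=45 S2=36 S3=30 S4=37 blocked=[]
Op 5: conn=29 S1=34 S2=36 S3=30 S4=37 blocked=[]
Op 6: conn=24 S1=34 S2=36 S3=30 S4=32 blocked=[]
Op 7: conn=8 S1=34 S2=20 S3=30 S4=32 blocked=[]
Op 8: conn=3 S1=34 S2=20 S3=25 S4=32 blocked=[]
Op 9: conn=3 S1=40 S2=20 S3=25 S4=32 blocked=[]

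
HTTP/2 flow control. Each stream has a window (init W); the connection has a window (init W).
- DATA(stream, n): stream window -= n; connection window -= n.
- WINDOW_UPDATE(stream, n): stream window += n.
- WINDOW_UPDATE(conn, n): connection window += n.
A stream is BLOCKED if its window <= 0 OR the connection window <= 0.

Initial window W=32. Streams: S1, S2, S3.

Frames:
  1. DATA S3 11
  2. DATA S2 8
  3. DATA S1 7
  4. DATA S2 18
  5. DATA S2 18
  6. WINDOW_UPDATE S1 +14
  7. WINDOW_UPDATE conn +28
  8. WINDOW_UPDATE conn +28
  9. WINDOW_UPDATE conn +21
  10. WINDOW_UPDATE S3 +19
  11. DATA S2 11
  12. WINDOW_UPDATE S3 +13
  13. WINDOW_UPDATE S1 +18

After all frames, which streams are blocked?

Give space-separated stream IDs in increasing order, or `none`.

Op 1: conn=21 S1=32 S2=32 S3=21 blocked=[]
Op 2: conn=13 S1=32 S2=24 S3=21 blocked=[]
Op 3: conn=6 S1=25 S2=24 S3=21 blocked=[]
Op 4: conn=-12 S1=25 S2=6 S3=21 blocked=[1, 2, 3]
Op 5: conn=-30 S1=25 S2=-12 S3=21 blocked=[1, 2, 3]
Op 6: conn=-30 S1=39 S2=-12 S3=21 blocked=[1, 2, 3]
Op 7: conn=-2 S1=39 S2=-12 S3=21 blocked=[1, 2, 3]
Op 8: conn=26 S1=39 S2=-12 S3=21 blocked=[2]
Op 9: conn=47 S1=39 S2=-12 S3=21 blocked=[2]
Op 10: conn=47 S1=39 S2=-12 S3=40 blocked=[2]
Op 11: conn=36 S1=39 S2=-23 S3=40 blocked=[2]
Op 12: conn=36 S1=39 S2=-23 S3=53 blocked=[2]
Op 13: conn=36 S1=57 S2=-23 S3=53 blocked=[2]

Answer: S2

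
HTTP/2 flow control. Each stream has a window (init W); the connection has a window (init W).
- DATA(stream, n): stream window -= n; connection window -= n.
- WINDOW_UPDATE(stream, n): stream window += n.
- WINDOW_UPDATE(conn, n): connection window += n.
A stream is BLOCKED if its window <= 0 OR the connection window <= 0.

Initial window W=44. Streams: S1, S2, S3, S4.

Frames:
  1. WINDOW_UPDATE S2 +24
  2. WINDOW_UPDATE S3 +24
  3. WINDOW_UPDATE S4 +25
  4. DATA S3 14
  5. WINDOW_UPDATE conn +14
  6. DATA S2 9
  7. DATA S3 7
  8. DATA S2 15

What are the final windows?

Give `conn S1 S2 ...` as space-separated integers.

Op 1: conn=44 S1=44 S2=68 S3=44 S4=44 blocked=[]
Op 2: conn=44 S1=44 S2=68 S3=68 S4=44 blocked=[]
Op 3: conn=44 S1=44 S2=68 S3=68 S4=69 blocked=[]
Op 4: conn=30 S1=44 S2=68 S3=54 S4=69 blocked=[]
Op 5: conn=44 S1=44 S2=68 S3=54 S4=69 blocked=[]
Op 6: conn=35 S1=44 S2=59 S3=54 S4=69 blocked=[]
Op 7: conn=28 S1=44 S2=59 S3=47 S4=69 blocked=[]
Op 8: conn=13 S1=44 S2=44 S3=47 S4=69 blocked=[]

Answer: 13 44 44 47 69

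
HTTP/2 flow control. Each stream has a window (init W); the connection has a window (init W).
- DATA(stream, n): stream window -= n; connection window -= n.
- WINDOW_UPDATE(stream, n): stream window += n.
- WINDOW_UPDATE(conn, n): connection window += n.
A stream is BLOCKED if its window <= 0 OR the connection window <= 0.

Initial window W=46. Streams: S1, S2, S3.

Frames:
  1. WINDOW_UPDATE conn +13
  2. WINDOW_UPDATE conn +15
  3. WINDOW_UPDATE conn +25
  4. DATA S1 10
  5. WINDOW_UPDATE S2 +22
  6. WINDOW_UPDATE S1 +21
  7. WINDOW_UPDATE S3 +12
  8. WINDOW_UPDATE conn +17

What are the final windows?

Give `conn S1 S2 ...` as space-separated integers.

Op 1: conn=59 S1=46 S2=46 S3=46 blocked=[]
Op 2: conn=74 S1=46 S2=46 S3=46 blocked=[]
Op 3: conn=99 S1=46 S2=46 S3=46 blocked=[]
Op 4: conn=89 S1=36 S2=46 S3=46 blocked=[]
Op 5: conn=89 S1=36 S2=68 S3=46 blocked=[]
Op 6: conn=89 S1=57 S2=68 S3=46 blocked=[]
Op 7: conn=89 S1=57 S2=68 S3=58 blocked=[]
Op 8: conn=106 S1=57 S2=68 S3=58 blocked=[]

Answer: 106 57 68 58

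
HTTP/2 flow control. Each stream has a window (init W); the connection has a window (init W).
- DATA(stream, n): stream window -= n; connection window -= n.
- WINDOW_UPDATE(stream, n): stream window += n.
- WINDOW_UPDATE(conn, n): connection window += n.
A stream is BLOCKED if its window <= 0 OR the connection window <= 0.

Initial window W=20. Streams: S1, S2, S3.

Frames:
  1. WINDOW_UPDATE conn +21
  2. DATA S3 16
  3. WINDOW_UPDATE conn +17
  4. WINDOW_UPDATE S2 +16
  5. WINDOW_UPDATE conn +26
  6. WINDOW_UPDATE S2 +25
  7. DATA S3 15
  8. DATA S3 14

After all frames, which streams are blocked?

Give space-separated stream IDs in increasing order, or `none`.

Op 1: conn=41 S1=20 S2=20 S3=20 blocked=[]
Op 2: conn=25 S1=20 S2=20 S3=4 blocked=[]
Op 3: conn=42 S1=20 S2=20 S3=4 blocked=[]
Op 4: conn=42 S1=20 S2=36 S3=4 blocked=[]
Op 5: conn=68 S1=20 S2=36 S3=4 blocked=[]
Op 6: conn=68 S1=20 S2=61 S3=4 blocked=[]
Op 7: conn=53 S1=20 S2=61 S3=-11 blocked=[3]
Op 8: conn=39 S1=20 S2=61 S3=-25 blocked=[3]

Answer: S3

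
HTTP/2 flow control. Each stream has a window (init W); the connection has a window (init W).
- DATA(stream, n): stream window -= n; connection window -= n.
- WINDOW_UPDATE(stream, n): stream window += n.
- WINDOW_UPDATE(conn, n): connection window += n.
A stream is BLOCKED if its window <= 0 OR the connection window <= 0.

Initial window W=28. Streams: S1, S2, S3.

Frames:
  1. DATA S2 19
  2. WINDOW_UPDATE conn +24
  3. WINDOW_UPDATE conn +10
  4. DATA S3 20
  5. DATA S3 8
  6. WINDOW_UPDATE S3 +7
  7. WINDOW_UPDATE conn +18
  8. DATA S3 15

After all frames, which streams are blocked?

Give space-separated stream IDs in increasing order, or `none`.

Answer: S3

Derivation:
Op 1: conn=9 S1=28 S2=9 S3=28 blocked=[]
Op 2: conn=33 S1=28 S2=9 S3=28 blocked=[]
Op 3: conn=43 S1=28 S2=9 S3=28 blocked=[]
Op 4: conn=23 S1=28 S2=9 S3=8 blocked=[]
Op 5: conn=15 S1=28 S2=9 S3=0 blocked=[3]
Op 6: conn=15 S1=28 S2=9 S3=7 blocked=[]
Op 7: conn=33 S1=28 S2=9 S3=7 blocked=[]
Op 8: conn=18 S1=28 S2=9 S3=-8 blocked=[3]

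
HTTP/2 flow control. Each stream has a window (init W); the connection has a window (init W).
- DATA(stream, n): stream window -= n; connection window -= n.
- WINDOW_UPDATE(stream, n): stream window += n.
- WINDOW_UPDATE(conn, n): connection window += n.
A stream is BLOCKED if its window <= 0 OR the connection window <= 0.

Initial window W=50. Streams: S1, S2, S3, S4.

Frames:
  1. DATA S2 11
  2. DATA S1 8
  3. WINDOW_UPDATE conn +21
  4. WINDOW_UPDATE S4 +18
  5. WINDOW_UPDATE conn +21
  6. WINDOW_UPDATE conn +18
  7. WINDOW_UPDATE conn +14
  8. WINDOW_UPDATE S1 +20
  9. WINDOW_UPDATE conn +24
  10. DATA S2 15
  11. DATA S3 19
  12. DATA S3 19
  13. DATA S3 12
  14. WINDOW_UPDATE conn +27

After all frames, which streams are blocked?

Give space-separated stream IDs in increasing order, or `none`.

Op 1: conn=39 S1=50 S2=39 S3=50 S4=50 blocked=[]
Op 2: conn=31 S1=42 S2=39 S3=50 S4=50 blocked=[]
Op 3: conn=52 S1=42 S2=39 S3=50 S4=50 blocked=[]
Op 4: conn=52 S1=42 S2=39 S3=50 S4=68 blocked=[]
Op 5: conn=73 S1=42 S2=39 S3=50 S4=68 blocked=[]
Op 6: conn=91 S1=42 S2=39 S3=50 S4=68 blocked=[]
Op 7: conn=105 S1=42 S2=39 S3=50 S4=68 blocked=[]
Op 8: conn=105 S1=62 S2=39 S3=50 S4=68 blocked=[]
Op 9: conn=129 S1=62 S2=39 S3=50 S4=68 blocked=[]
Op 10: conn=114 S1=62 S2=24 S3=50 S4=68 blocked=[]
Op 11: conn=95 S1=62 S2=24 S3=31 S4=68 blocked=[]
Op 12: conn=76 S1=62 S2=24 S3=12 S4=68 blocked=[]
Op 13: conn=64 S1=62 S2=24 S3=0 S4=68 blocked=[3]
Op 14: conn=91 S1=62 S2=24 S3=0 S4=68 blocked=[3]

Answer: S3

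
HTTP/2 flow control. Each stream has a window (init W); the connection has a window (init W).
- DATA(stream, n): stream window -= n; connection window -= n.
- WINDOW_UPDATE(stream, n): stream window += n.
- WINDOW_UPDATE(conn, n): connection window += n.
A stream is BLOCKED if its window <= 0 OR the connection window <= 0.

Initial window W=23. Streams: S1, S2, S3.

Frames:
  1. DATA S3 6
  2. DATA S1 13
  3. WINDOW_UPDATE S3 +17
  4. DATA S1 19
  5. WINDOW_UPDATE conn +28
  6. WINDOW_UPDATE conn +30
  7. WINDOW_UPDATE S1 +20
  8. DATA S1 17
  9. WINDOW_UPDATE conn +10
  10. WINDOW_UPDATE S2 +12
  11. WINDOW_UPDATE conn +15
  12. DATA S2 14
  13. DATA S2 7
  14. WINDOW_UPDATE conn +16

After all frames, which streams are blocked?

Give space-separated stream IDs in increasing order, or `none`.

Answer: S1

Derivation:
Op 1: conn=17 S1=23 S2=23 S3=17 blocked=[]
Op 2: conn=4 S1=10 S2=23 S3=17 blocked=[]
Op 3: conn=4 S1=10 S2=23 S3=34 blocked=[]
Op 4: conn=-15 S1=-9 S2=23 S3=34 blocked=[1, 2, 3]
Op 5: conn=13 S1=-9 S2=23 S3=34 blocked=[1]
Op 6: conn=43 S1=-9 S2=23 S3=34 blocked=[1]
Op 7: conn=43 S1=11 S2=23 S3=34 blocked=[]
Op 8: conn=26 S1=-6 S2=23 S3=34 blocked=[1]
Op 9: conn=36 S1=-6 S2=23 S3=34 blocked=[1]
Op 10: conn=36 S1=-6 S2=35 S3=34 blocked=[1]
Op 11: conn=51 S1=-6 S2=35 S3=34 blocked=[1]
Op 12: conn=37 S1=-6 S2=21 S3=34 blocked=[1]
Op 13: conn=30 S1=-6 S2=14 S3=34 blocked=[1]
Op 14: conn=46 S1=-6 S2=14 S3=34 blocked=[1]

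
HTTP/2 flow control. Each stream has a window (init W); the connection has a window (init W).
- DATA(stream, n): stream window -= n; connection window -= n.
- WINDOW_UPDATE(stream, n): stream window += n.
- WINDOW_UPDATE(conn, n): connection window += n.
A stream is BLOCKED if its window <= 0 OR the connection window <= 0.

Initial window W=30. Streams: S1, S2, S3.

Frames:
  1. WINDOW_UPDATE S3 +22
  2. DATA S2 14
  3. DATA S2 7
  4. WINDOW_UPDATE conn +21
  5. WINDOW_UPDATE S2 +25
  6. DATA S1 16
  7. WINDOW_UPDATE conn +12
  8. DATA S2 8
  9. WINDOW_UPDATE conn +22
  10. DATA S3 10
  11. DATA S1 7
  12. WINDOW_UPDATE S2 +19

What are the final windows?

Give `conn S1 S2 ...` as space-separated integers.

Op 1: conn=30 S1=30 S2=30 S3=52 blocked=[]
Op 2: conn=16 S1=30 S2=16 S3=52 blocked=[]
Op 3: conn=9 S1=30 S2=9 S3=52 blocked=[]
Op 4: conn=30 S1=30 S2=9 S3=52 blocked=[]
Op 5: conn=30 S1=30 S2=34 S3=52 blocked=[]
Op 6: conn=14 S1=14 S2=34 S3=52 blocked=[]
Op 7: conn=26 S1=14 S2=34 S3=52 blocked=[]
Op 8: conn=18 S1=14 S2=26 S3=52 blocked=[]
Op 9: conn=40 S1=14 S2=26 S3=52 blocked=[]
Op 10: conn=30 S1=14 S2=26 S3=42 blocked=[]
Op 11: conn=23 S1=7 S2=26 S3=42 blocked=[]
Op 12: conn=23 S1=7 S2=45 S3=42 blocked=[]

Answer: 23 7 45 42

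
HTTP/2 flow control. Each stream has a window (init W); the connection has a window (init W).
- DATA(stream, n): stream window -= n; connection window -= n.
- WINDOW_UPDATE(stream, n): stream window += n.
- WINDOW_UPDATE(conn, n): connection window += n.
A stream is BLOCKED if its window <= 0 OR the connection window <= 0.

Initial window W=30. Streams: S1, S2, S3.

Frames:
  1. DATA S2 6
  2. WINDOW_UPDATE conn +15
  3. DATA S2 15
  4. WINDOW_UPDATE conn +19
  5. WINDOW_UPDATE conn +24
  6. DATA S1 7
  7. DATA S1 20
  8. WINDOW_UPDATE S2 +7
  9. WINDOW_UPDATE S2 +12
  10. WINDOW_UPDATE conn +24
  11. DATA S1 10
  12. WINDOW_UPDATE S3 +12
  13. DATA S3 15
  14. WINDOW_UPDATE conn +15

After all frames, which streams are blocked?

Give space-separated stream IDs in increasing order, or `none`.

Answer: S1

Derivation:
Op 1: conn=24 S1=30 S2=24 S3=30 blocked=[]
Op 2: conn=39 S1=30 S2=24 S3=30 blocked=[]
Op 3: conn=24 S1=30 S2=9 S3=30 blocked=[]
Op 4: conn=43 S1=30 S2=9 S3=30 blocked=[]
Op 5: conn=67 S1=30 S2=9 S3=30 blocked=[]
Op 6: conn=60 S1=23 S2=9 S3=30 blocked=[]
Op 7: conn=40 S1=3 S2=9 S3=30 blocked=[]
Op 8: conn=40 S1=3 S2=16 S3=30 blocked=[]
Op 9: conn=40 S1=3 S2=28 S3=30 blocked=[]
Op 10: conn=64 S1=3 S2=28 S3=30 blocked=[]
Op 11: conn=54 S1=-7 S2=28 S3=30 blocked=[1]
Op 12: conn=54 S1=-7 S2=28 S3=42 blocked=[1]
Op 13: conn=39 S1=-7 S2=28 S3=27 blocked=[1]
Op 14: conn=54 S1=-7 S2=28 S3=27 blocked=[1]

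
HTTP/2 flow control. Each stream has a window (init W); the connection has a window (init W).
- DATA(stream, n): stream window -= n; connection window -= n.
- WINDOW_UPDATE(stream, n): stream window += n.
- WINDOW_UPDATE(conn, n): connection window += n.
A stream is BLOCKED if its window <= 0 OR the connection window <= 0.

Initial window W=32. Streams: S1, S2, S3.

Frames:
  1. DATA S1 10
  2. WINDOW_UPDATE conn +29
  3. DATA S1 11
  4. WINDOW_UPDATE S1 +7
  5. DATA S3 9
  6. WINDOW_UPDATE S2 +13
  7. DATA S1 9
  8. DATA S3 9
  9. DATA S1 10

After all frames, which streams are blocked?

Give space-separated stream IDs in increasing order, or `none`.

Answer: S1

Derivation:
Op 1: conn=22 S1=22 S2=32 S3=32 blocked=[]
Op 2: conn=51 S1=22 S2=32 S3=32 blocked=[]
Op 3: conn=40 S1=11 S2=32 S3=32 blocked=[]
Op 4: conn=40 S1=18 S2=32 S3=32 blocked=[]
Op 5: conn=31 S1=18 S2=32 S3=23 blocked=[]
Op 6: conn=31 S1=18 S2=45 S3=23 blocked=[]
Op 7: conn=22 S1=9 S2=45 S3=23 blocked=[]
Op 8: conn=13 S1=9 S2=45 S3=14 blocked=[]
Op 9: conn=3 S1=-1 S2=45 S3=14 blocked=[1]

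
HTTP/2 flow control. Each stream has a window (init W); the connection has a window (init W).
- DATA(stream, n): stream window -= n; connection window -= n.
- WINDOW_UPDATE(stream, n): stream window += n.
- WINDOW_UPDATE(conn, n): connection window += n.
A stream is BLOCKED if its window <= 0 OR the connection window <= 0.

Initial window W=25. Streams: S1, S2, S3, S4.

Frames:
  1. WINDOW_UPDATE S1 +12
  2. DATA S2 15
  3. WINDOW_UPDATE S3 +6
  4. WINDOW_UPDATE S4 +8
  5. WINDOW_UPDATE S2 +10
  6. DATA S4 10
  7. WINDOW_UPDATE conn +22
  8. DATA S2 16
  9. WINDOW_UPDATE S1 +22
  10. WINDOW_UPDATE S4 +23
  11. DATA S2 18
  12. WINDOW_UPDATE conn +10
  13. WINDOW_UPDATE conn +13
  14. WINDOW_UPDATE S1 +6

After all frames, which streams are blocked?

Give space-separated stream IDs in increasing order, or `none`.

Op 1: conn=25 S1=37 S2=25 S3=25 S4=25 blocked=[]
Op 2: conn=10 S1=37 S2=10 S3=25 S4=25 blocked=[]
Op 3: conn=10 S1=37 S2=10 S3=31 S4=25 blocked=[]
Op 4: conn=10 S1=37 S2=10 S3=31 S4=33 blocked=[]
Op 5: conn=10 S1=37 S2=20 S3=31 S4=33 blocked=[]
Op 6: conn=0 S1=37 S2=20 S3=31 S4=23 blocked=[1, 2, 3, 4]
Op 7: conn=22 S1=37 S2=20 S3=31 S4=23 blocked=[]
Op 8: conn=6 S1=37 S2=4 S3=31 S4=23 blocked=[]
Op 9: conn=6 S1=59 S2=4 S3=31 S4=23 blocked=[]
Op 10: conn=6 S1=59 S2=4 S3=31 S4=46 blocked=[]
Op 11: conn=-12 S1=59 S2=-14 S3=31 S4=46 blocked=[1, 2, 3, 4]
Op 12: conn=-2 S1=59 S2=-14 S3=31 S4=46 blocked=[1, 2, 3, 4]
Op 13: conn=11 S1=59 S2=-14 S3=31 S4=46 blocked=[2]
Op 14: conn=11 S1=65 S2=-14 S3=31 S4=46 blocked=[2]

Answer: S2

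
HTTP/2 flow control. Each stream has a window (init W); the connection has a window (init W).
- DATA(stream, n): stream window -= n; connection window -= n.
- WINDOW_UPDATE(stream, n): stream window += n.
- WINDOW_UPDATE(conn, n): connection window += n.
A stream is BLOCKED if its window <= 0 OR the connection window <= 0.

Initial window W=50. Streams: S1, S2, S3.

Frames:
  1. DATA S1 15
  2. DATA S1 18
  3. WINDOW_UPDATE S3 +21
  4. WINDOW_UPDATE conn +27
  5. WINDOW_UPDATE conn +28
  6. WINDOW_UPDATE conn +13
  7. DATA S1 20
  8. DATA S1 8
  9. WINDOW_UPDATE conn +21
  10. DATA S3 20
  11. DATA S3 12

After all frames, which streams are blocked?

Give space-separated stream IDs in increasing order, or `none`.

Answer: S1

Derivation:
Op 1: conn=35 S1=35 S2=50 S3=50 blocked=[]
Op 2: conn=17 S1=17 S2=50 S3=50 blocked=[]
Op 3: conn=17 S1=17 S2=50 S3=71 blocked=[]
Op 4: conn=44 S1=17 S2=50 S3=71 blocked=[]
Op 5: conn=72 S1=17 S2=50 S3=71 blocked=[]
Op 6: conn=85 S1=17 S2=50 S3=71 blocked=[]
Op 7: conn=65 S1=-3 S2=50 S3=71 blocked=[1]
Op 8: conn=57 S1=-11 S2=50 S3=71 blocked=[1]
Op 9: conn=78 S1=-11 S2=50 S3=71 blocked=[1]
Op 10: conn=58 S1=-11 S2=50 S3=51 blocked=[1]
Op 11: conn=46 S1=-11 S2=50 S3=39 blocked=[1]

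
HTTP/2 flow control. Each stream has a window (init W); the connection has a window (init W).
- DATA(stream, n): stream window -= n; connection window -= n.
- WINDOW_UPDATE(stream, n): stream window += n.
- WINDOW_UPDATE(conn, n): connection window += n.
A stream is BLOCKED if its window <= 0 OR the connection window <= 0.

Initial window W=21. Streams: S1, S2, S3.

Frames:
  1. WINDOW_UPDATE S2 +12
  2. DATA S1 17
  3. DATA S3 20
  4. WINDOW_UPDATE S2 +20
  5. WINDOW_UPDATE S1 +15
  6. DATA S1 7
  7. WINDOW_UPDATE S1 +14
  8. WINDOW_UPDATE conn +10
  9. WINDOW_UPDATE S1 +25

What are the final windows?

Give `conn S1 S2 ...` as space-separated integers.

Op 1: conn=21 S1=21 S2=33 S3=21 blocked=[]
Op 2: conn=4 S1=4 S2=33 S3=21 blocked=[]
Op 3: conn=-16 S1=4 S2=33 S3=1 blocked=[1, 2, 3]
Op 4: conn=-16 S1=4 S2=53 S3=1 blocked=[1, 2, 3]
Op 5: conn=-16 S1=19 S2=53 S3=1 blocked=[1, 2, 3]
Op 6: conn=-23 S1=12 S2=53 S3=1 blocked=[1, 2, 3]
Op 7: conn=-23 S1=26 S2=53 S3=1 blocked=[1, 2, 3]
Op 8: conn=-13 S1=26 S2=53 S3=1 blocked=[1, 2, 3]
Op 9: conn=-13 S1=51 S2=53 S3=1 blocked=[1, 2, 3]

Answer: -13 51 53 1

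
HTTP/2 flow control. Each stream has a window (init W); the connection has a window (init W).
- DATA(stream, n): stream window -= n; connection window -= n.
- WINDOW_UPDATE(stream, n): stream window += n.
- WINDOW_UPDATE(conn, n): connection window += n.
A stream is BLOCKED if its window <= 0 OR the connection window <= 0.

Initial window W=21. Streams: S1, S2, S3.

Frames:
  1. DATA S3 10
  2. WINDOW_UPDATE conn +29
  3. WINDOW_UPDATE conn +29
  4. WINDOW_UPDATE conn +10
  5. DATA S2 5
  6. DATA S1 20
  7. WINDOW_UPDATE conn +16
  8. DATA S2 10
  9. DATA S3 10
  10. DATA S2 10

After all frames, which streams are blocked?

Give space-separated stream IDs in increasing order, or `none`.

Answer: S2

Derivation:
Op 1: conn=11 S1=21 S2=21 S3=11 blocked=[]
Op 2: conn=40 S1=21 S2=21 S3=11 blocked=[]
Op 3: conn=69 S1=21 S2=21 S3=11 blocked=[]
Op 4: conn=79 S1=21 S2=21 S3=11 blocked=[]
Op 5: conn=74 S1=21 S2=16 S3=11 blocked=[]
Op 6: conn=54 S1=1 S2=16 S3=11 blocked=[]
Op 7: conn=70 S1=1 S2=16 S3=11 blocked=[]
Op 8: conn=60 S1=1 S2=6 S3=11 blocked=[]
Op 9: conn=50 S1=1 S2=6 S3=1 blocked=[]
Op 10: conn=40 S1=1 S2=-4 S3=1 blocked=[2]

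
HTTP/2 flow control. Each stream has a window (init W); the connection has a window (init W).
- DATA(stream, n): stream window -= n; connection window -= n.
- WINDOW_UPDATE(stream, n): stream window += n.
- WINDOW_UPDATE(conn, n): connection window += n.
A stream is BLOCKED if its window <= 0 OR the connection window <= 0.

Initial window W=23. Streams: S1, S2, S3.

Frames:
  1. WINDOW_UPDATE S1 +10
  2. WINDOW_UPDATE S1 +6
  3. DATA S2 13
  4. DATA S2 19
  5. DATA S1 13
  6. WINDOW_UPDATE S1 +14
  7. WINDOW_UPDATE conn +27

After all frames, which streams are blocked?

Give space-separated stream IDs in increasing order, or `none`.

Answer: S2

Derivation:
Op 1: conn=23 S1=33 S2=23 S3=23 blocked=[]
Op 2: conn=23 S1=39 S2=23 S3=23 blocked=[]
Op 3: conn=10 S1=39 S2=10 S3=23 blocked=[]
Op 4: conn=-9 S1=39 S2=-9 S3=23 blocked=[1, 2, 3]
Op 5: conn=-22 S1=26 S2=-9 S3=23 blocked=[1, 2, 3]
Op 6: conn=-22 S1=40 S2=-9 S3=23 blocked=[1, 2, 3]
Op 7: conn=5 S1=40 S2=-9 S3=23 blocked=[2]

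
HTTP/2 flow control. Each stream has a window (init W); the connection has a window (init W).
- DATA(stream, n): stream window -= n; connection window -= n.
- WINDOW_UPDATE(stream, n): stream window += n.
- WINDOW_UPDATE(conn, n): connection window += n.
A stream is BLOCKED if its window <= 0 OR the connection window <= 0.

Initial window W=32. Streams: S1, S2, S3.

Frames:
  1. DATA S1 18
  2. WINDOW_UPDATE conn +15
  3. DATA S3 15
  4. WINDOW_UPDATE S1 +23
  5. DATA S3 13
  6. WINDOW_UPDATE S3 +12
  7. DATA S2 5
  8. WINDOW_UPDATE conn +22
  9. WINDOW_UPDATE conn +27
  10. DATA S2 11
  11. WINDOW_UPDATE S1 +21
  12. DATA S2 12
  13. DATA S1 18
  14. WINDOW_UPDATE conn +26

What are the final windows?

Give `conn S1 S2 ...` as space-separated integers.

Op 1: conn=14 S1=14 S2=32 S3=32 blocked=[]
Op 2: conn=29 S1=14 S2=32 S3=32 blocked=[]
Op 3: conn=14 S1=14 S2=32 S3=17 blocked=[]
Op 4: conn=14 S1=37 S2=32 S3=17 blocked=[]
Op 5: conn=1 S1=37 S2=32 S3=4 blocked=[]
Op 6: conn=1 S1=37 S2=32 S3=16 blocked=[]
Op 7: conn=-4 S1=37 S2=27 S3=16 blocked=[1, 2, 3]
Op 8: conn=18 S1=37 S2=27 S3=16 blocked=[]
Op 9: conn=45 S1=37 S2=27 S3=16 blocked=[]
Op 10: conn=34 S1=37 S2=16 S3=16 blocked=[]
Op 11: conn=34 S1=58 S2=16 S3=16 blocked=[]
Op 12: conn=22 S1=58 S2=4 S3=16 blocked=[]
Op 13: conn=4 S1=40 S2=4 S3=16 blocked=[]
Op 14: conn=30 S1=40 S2=4 S3=16 blocked=[]

Answer: 30 40 4 16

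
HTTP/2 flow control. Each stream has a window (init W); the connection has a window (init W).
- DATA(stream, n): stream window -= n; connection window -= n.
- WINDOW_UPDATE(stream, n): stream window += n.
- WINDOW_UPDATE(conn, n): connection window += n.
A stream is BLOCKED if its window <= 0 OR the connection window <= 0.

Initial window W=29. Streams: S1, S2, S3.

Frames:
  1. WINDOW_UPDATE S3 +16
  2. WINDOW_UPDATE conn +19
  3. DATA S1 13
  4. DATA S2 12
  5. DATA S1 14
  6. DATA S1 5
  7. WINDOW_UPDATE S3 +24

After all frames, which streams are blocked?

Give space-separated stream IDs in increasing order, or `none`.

Answer: S1

Derivation:
Op 1: conn=29 S1=29 S2=29 S3=45 blocked=[]
Op 2: conn=48 S1=29 S2=29 S3=45 blocked=[]
Op 3: conn=35 S1=16 S2=29 S3=45 blocked=[]
Op 4: conn=23 S1=16 S2=17 S3=45 blocked=[]
Op 5: conn=9 S1=2 S2=17 S3=45 blocked=[]
Op 6: conn=4 S1=-3 S2=17 S3=45 blocked=[1]
Op 7: conn=4 S1=-3 S2=17 S3=69 blocked=[1]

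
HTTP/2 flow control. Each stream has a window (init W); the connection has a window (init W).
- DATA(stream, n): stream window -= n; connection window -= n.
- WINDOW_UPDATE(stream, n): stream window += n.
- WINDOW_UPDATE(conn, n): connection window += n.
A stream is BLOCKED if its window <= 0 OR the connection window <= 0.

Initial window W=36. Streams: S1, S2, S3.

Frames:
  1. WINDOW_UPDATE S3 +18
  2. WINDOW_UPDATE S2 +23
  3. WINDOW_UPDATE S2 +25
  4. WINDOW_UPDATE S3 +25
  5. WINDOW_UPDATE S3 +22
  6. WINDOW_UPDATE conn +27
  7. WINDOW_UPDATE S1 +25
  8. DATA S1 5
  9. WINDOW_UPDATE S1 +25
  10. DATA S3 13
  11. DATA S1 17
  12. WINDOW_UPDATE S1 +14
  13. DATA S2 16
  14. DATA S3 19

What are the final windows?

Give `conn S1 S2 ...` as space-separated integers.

Answer: -7 78 68 69

Derivation:
Op 1: conn=36 S1=36 S2=36 S3=54 blocked=[]
Op 2: conn=36 S1=36 S2=59 S3=54 blocked=[]
Op 3: conn=36 S1=36 S2=84 S3=54 blocked=[]
Op 4: conn=36 S1=36 S2=84 S3=79 blocked=[]
Op 5: conn=36 S1=36 S2=84 S3=101 blocked=[]
Op 6: conn=63 S1=36 S2=84 S3=101 blocked=[]
Op 7: conn=63 S1=61 S2=84 S3=101 blocked=[]
Op 8: conn=58 S1=56 S2=84 S3=101 blocked=[]
Op 9: conn=58 S1=81 S2=84 S3=101 blocked=[]
Op 10: conn=45 S1=81 S2=84 S3=88 blocked=[]
Op 11: conn=28 S1=64 S2=84 S3=88 blocked=[]
Op 12: conn=28 S1=78 S2=84 S3=88 blocked=[]
Op 13: conn=12 S1=78 S2=68 S3=88 blocked=[]
Op 14: conn=-7 S1=78 S2=68 S3=69 blocked=[1, 2, 3]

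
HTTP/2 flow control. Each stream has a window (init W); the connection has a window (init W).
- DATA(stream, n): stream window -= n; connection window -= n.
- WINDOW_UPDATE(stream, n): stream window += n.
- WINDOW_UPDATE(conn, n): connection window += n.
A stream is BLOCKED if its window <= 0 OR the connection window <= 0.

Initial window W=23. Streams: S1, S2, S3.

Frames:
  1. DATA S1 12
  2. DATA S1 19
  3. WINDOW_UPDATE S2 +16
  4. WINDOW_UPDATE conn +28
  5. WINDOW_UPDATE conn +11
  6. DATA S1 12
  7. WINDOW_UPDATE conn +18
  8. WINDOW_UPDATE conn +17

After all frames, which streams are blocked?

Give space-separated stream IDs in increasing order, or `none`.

Op 1: conn=11 S1=11 S2=23 S3=23 blocked=[]
Op 2: conn=-8 S1=-8 S2=23 S3=23 blocked=[1, 2, 3]
Op 3: conn=-8 S1=-8 S2=39 S3=23 blocked=[1, 2, 3]
Op 4: conn=20 S1=-8 S2=39 S3=23 blocked=[1]
Op 5: conn=31 S1=-8 S2=39 S3=23 blocked=[1]
Op 6: conn=19 S1=-20 S2=39 S3=23 blocked=[1]
Op 7: conn=37 S1=-20 S2=39 S3=23 blocked=[1]
Op 8: conn=54 S1=-20 S2=39 S3=23 blocked=[1]

Answer: S1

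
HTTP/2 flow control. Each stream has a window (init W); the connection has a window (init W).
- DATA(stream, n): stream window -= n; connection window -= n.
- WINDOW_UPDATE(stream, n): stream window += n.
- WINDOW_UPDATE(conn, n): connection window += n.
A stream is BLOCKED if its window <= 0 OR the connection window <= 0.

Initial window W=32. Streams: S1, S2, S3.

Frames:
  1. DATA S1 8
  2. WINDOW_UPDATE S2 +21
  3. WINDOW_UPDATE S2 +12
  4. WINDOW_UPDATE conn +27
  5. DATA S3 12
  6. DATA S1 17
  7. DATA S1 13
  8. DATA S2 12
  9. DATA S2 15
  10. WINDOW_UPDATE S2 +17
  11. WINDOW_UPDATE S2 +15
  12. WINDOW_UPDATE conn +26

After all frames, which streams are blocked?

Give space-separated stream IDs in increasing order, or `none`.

Answer: S1

Derivation:
Op 1: conn=24 S1=24 S2=32 S3=32 blocked=[]
Op 2: conn=24 S1=24 S2=53 S3=32 blocked=[]
Op 3: conn=24 S1=24 S2=65 S3=32 blocked=[]
Op 4: conn=51 S1=24 S2=65 S3=32 blocked=[]
Op 5: conn=39 S1=24 S2=65 S3=20 blocked=[]
Op 6: conn=22 S1=7 S2=65 S3=20 blocked=[]
Op 7: conn=9 S1=-6 S2=65 S3=20 blocked=[1]
Op 8: conn=-3 S1=-6 S2=53 S3=20 blocked=[1, 2, 3]
Op 9: conn=-18 S1=-6 S2=38 S3=20 blocked=[1, 2, 3]
Op 10: conn=-18 S1=-6 S2=55 S3=20 blocked=[1, 2, 3]
Op 11: conn=-18 S1=-6 S2=70 S3=20 blocked=[1, 2, 3]
Op 12: conn=8 S1=-6 S2=70 S3=20 blocked=[1]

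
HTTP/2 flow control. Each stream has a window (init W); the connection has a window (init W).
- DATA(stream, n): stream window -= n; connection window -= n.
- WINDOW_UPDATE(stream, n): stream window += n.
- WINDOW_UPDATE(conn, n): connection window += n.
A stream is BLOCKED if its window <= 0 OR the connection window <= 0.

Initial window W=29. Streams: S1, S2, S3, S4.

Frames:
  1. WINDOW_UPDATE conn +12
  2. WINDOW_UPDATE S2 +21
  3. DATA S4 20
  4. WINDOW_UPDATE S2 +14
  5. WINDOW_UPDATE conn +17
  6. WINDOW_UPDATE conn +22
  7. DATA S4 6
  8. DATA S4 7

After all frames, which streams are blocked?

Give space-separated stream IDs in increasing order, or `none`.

Op 1: conn=41 S1=29 S2=29 S3=29 S4=29 blocked=[]
Op 2: conn=41 S1=29 S2=50 S3=29 S4=29 blocked=[]
Op 3: conn=21 S1=29 S2=50 S3=29 S4=9 blocked=[]
Op 4: conn=21 S1=29 S2=64 S3=29 S4=9 blocked=[]
Op 5: conn=38 S1=29 S2=64 S3=29 S4=9 blocked=[]
Op 6: conn=60 S1=29 S2=64 S3=29 S4=9 blocked=[]
Op 7: conn=54 S1=29 S2=64 S3=29 S4=3 blocked=[]
Op 8: conn=47 S1=29 S2=64 S3=29 S4=-4 blocked=[4]

Answer: S4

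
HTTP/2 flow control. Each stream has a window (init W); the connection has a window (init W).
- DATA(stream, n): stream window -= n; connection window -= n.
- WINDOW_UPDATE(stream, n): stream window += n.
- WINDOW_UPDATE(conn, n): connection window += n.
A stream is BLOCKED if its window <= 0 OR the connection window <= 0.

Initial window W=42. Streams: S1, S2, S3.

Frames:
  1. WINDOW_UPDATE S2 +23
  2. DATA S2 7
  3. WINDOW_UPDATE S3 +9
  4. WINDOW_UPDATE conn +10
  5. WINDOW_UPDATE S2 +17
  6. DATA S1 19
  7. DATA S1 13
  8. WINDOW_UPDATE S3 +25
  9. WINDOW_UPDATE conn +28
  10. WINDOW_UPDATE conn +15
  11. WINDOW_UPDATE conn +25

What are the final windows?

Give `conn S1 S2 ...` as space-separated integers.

Op 1: conn=42 S1=42 S2=65 S3=42 blocked=[]
Op 2: conn=35 S1=42 S2=58 S3=42 blocked=[]
Op 3: conn=35 S1=42 S2=58 S3=51 blocked=[]
Op 4: conn=45 S1=42 S2=58 S3=51 blocked=[]
Op 5: conn=45 S1=42 S2=75 S3=51 blocked=[]
Op 6: conn=26 S1=23 S2=75 S3=51 blocked=[]
Op 7: conn=13 S1=10 S2=75 S3=51 blocked=[]
Op 8: conn=13 S1=10 S2=75 S3=76 blocked=[]
Op 9: conn=41 S1=10 S2=75 S3=76 blocked=[]
Op 10: conn=56 S1=10 S2=75 S3=76 blocked=[]
Op 11: conn=81 S1=10 S2=75 S3=76 blocked=[]

Answer: 81 10 75 76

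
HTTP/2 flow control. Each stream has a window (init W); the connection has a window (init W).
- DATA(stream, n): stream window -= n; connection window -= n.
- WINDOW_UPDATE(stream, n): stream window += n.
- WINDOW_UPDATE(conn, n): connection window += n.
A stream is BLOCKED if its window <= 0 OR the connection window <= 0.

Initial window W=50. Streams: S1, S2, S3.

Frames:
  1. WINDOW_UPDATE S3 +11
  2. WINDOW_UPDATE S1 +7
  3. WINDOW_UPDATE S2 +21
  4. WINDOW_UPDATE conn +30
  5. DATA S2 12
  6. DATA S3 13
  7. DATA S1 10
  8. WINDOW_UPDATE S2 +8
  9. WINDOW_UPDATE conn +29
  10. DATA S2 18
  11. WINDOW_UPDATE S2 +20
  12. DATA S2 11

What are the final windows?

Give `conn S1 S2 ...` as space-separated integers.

Answer: 45 47 58 48

Derivation:
Op 1: conn=50 S1=50 S2=50 S3=61 blocked=[]
Op 2: conn=50 S1=57 S2=50 S3=61 blocked=[]
Op 3: conn=50 S1=57 S2=71 S3=61 blocked=[]
Op 4: conn=80 S1=57 S2=71 S3=61 blocked=[]
Op 5: conn=68 S1=57 S2=59 S3=61 blocked=[]
Op 6: conn=55 S1=57 S2=59 S3=48 blocked=[]
Op 7: conn=45 S1=47 S2=59 S3=48 blocked=[]
Op 8: conn=45 S1=47 S2=67 S3=48 blocked=[]
Op 9: conn=74 S1=47 S2=67 S3=48 blocked=[]
Op 10: conn=56 S1=47 S2=49 S3=48 blocked=[]
Op 11: conn=56 S1=47 S2=69 S3=48 blocked=[]
Op 12: conn=45 S1=47 S2=58 S3=48 blocked=[]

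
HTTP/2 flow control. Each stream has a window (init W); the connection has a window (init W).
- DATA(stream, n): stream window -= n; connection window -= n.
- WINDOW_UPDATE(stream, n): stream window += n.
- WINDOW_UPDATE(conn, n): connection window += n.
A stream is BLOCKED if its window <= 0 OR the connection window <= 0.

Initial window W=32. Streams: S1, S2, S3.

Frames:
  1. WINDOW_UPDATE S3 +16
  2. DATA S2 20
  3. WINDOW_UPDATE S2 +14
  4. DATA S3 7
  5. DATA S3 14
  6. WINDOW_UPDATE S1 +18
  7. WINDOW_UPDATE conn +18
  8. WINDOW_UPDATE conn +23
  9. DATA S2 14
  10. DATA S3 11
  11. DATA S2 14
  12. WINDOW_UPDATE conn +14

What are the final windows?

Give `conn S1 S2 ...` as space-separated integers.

Op 1: conn=32 S1=32 S2=32 S3=48 blocked=[]
Op 2: conn=12 S1=32 S2=12 S3=48 blocked=[]
Op 3: conn=12 S1=32 S2=26 S3=48 blocked=[]
Op 4: conn=5 S1=32 S2=26 S3=41 blocked=[]
Op 5: conn=-9 S1=32 S2=26 S3=27 blocked=[1, 2, 3]
Op 6: conn=-9 S1=50 S2=26 S3=27 blocked=[1, 2, 3]
Op 7: conn=9 S1=50 S2=26 S3=27 blocked=[]
Op 8: conn=32 S1=50 S2=26 S3=27 blocked=[]
Op 9: conn=18 S1=50 S2=12 S3=27 blocked=[]
Op 10: conn=7 S1=50 S2=12 S3=16 blocked=[]
Op 11: conn=-7 S1=50 S2=-2 S3=16 blocked=[1, 2, 3]
Op 12: conn=7 S1=50 S2=-2 S3=16 blocked=[2]

Answer: 7 50 -2 16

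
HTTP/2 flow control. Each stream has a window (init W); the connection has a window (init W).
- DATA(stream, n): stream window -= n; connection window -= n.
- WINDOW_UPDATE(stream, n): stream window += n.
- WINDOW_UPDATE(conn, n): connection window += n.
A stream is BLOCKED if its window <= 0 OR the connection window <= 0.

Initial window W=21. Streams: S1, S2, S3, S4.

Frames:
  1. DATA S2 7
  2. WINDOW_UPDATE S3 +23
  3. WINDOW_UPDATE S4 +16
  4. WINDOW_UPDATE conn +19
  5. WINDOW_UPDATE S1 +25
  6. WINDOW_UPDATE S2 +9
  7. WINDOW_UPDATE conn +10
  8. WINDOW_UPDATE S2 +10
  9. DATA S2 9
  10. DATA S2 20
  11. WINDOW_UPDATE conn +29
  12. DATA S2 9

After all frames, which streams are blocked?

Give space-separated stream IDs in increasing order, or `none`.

Op 1: conn=14 S1=21 S2=14 S3=21 S4=21 blocked=[]
Op 2: conn=14 S1=21 S2=14 S3=44 S4=21 blocked=[]
Op 3: conn=14 S1=21 S2=14 S3=44 S4=37 blocked=[]
Op 4: conn=33 S1=21 S2=14 S3=44 S4=37 blocked=[]
Op 5: conn=33 S1=46 S2=14 S3=44 S4=37 blocked=[]
Op 6: conn=33 S1=46 S2=23 S3=44 S4=37 blocked=[]
Op 7: conn=43 S1=46 S2=23 S3=44 S4=37 blocked=[]
Op 8: conn=43 S1=46 S2=33 S3=44 S4=37 blocked=[]
Op 9: conn=34 S1=46 S2=24 S3=44 S4=37 blocked=[]
Op 10: conn=14 S1=46 S2=4 S3=44 S4=37 blocked=[]
Op 11: conn=43 S1=46 S2=4 S3=44 S4=37 blocked=[]
Op 12: conn=34 S1=46 S2=-5 S3=44 S4=37 blocked=[2]

Answer: S2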